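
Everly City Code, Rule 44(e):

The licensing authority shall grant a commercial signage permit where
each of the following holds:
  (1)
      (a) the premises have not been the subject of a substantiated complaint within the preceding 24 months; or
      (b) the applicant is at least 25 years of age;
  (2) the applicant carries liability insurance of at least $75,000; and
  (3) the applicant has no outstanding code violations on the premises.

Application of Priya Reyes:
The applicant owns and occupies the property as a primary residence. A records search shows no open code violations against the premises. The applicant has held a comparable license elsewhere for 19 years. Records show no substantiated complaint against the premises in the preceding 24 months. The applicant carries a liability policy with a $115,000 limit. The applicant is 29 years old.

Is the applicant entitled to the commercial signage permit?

Yes — granted.

(a) no complaint in 24 mo. — met.
(b) age ≥ 25 — met.
So (1) is satisfied (T OR T).
(2) insurance ≥ $75,000 — holds.
(3) no code violations — met.
Overall: T AND T AND T → true.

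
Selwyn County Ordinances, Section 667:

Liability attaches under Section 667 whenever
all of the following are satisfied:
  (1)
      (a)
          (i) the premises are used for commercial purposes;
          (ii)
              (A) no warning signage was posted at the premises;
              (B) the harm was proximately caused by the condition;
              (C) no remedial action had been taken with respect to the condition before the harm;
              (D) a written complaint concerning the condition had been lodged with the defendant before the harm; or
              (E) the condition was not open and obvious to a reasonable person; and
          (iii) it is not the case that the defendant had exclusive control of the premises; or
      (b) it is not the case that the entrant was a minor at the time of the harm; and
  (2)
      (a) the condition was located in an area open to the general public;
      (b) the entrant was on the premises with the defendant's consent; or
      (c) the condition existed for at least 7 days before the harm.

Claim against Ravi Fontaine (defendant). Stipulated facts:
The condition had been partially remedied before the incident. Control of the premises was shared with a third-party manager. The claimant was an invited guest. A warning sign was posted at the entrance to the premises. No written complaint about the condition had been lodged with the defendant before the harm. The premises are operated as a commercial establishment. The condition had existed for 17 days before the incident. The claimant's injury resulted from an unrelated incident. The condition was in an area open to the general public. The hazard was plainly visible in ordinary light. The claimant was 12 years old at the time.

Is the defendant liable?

(i) commercial use — met.
(A) no signage posted — not satisfied.
(B) proximate cause — not met.
(C) no remedial action — fails.
(D) complaint lodged — not satisfied.
(E) not open/obvious — not met.
(ii): F OR F OR F OR F OR F → false.
(iii) not (exclusive control) — holds.
(a): T AND F AND T → false.
(b) not (entrant a minor) — not satisfied.
(1): F OR F → false.
(a) public area — holds.
(b) consent to enter — holds.
(c) condition ≥7 days old — satisfied.
So (2) is satisfied (T OR T OR T).
Overall: F AND T → false.

No — not liable.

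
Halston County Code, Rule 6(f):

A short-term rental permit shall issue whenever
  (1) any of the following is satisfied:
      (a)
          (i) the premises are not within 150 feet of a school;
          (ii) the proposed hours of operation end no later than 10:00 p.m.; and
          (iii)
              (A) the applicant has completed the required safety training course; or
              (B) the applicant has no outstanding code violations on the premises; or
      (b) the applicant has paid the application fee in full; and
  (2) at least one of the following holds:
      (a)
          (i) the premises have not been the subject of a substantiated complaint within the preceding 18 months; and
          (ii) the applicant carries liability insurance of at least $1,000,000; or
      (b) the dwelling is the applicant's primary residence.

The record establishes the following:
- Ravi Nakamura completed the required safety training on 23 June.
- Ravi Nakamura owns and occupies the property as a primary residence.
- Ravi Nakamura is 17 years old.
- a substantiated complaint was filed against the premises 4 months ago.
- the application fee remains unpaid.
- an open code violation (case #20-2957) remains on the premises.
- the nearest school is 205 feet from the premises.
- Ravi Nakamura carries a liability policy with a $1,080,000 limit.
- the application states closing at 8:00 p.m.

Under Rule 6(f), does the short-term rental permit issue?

(i) ≥150 ft from school — satisfied.
(ii) closes by 10 p.m. — holds.
(A) safety training — holds.
(B) no code violations — fails.
So (iii) is satisfied (T OR F).
(a) = T AND T AND T = true.
(b) fee paid — not met.
So (1) is satisfied (T OR F).
(i) no complaint in 18 mo. — not satisfied.
(ii) insurance ≥ $1,000,000 — holds.
(a): F AND T → false.
(b) primary residence — satisfied.
(2) = F OR T = true.
So Overall is satisfied (T AND T).

Yes — granted.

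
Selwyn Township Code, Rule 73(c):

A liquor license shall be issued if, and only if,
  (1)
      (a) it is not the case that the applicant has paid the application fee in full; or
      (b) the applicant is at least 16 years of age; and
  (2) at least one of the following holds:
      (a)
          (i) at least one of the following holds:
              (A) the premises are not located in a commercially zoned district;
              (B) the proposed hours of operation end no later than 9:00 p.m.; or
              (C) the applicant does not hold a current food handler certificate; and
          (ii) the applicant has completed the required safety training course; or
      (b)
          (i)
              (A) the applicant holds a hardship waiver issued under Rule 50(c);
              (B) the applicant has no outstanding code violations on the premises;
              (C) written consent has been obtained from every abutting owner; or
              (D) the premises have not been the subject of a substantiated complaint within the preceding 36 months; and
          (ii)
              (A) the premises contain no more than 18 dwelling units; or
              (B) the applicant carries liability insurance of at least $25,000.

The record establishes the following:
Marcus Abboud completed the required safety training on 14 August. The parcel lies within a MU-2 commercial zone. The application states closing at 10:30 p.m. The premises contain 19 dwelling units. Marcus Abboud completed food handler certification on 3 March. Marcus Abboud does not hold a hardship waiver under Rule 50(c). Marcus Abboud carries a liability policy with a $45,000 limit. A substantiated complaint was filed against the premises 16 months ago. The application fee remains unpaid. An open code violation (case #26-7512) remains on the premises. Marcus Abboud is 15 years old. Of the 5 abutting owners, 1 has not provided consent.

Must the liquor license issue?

No — denied.

(a) not (fee paid) — satisfied.
(b) age ≥ 16 — fails.
(1): T OR F → true.
(A) not (commercially zoned) — not met.
(B) closes by 9 p.m. — fails.
(C) not (food handler cert.) — not satisfied.
(i) = F OR F OR F = false.
(ii) safety training — met.
(a) = F AND T = false.
(A) hardship waiver — not met.
(B) no code violations — not met.
(C) all abutters consent — not met.
(D) no complaint in 36 mo. — not satisfied.
So (i) is not satisfied (F OR F OR F OR F).
(A) ≤ 18 units — not met.
(B) insurance ≥ $25,000 — satisfied.
(ii): F OR T → true.
(b): F AND T → false.
(2): F OR F → false.
Overall = T AND F = false.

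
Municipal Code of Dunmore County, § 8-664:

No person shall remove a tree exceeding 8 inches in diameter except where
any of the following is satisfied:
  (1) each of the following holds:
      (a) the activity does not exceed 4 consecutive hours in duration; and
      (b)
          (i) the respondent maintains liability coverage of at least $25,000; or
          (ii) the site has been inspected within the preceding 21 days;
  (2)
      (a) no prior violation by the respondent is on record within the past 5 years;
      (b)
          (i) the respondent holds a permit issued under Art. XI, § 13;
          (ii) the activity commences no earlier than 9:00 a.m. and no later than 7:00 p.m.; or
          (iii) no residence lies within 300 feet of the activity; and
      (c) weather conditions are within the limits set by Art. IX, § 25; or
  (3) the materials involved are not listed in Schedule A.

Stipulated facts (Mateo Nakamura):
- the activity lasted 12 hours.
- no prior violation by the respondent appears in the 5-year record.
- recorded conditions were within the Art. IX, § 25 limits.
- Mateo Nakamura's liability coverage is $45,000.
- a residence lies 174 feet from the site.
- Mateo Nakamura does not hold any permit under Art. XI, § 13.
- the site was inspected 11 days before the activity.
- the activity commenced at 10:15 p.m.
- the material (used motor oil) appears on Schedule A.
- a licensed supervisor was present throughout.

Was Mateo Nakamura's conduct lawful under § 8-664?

(a) ≤ 4 hrs duration — not met.
(i) coverage ≥ $25,000 — holds.
(ii) site inspected — met.
(b) = T OR T = true.
(1): F AND T → false.
(a) no prior violation — holds.
(i) holds permit — not met.
(ii) start within hours — not met.
(iii) no residence in 300 ft — not met.
(b): F OR F OR F → false.
(c) weather ok — holds.
(2): T AND F AND T → false.
(3) not (Schedule A material) — not satisfied.
Overall = F OR F OR F = false.

No — unlawful.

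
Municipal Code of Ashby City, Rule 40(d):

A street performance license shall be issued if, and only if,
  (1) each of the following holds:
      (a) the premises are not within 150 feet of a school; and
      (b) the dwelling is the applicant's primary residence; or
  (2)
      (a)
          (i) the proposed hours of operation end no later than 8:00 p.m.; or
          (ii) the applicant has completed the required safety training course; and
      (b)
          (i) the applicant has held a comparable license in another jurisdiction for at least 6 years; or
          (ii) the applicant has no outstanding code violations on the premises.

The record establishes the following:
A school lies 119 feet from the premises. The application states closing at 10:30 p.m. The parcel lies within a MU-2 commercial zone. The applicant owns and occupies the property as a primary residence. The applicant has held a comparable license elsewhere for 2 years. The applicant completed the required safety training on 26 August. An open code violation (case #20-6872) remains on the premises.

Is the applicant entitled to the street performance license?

(a) ≥150 ft from school — not satisfied.
(b) primary residence — holds.
So (1) is not satisfied (F AND T).
(i) closes by 8 p.m. — fails.
(ii) safety training — satisfied.
So (a) is satisfied (F OR T).
(i) prior license ≥ 6 yr — not satisfied.
(ii) no code violations — fails.
(b): F OR F → false.
(2) = T AND F = false.
Overall = F OR F = false.

No — denied.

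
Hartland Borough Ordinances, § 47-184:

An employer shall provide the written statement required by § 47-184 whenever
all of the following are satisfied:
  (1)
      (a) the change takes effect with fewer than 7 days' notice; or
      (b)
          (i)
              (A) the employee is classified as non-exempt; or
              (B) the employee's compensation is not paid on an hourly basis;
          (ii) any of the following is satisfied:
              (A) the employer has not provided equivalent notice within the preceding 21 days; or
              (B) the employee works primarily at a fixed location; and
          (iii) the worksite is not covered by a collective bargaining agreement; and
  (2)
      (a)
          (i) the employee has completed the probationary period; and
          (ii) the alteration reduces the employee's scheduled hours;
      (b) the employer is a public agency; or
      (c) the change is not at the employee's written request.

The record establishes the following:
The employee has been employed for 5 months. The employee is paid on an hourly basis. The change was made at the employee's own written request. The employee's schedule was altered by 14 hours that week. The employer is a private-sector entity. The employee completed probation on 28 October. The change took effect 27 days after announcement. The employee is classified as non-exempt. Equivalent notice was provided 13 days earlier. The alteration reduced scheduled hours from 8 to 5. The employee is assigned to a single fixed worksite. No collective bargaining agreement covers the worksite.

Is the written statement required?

(a) < 7 days' notice — not satisfied.
(A) non-exempt — holds.
(B) not (hourly-paid) — not met.
(i) = T OR F = true.
(A) no recent notice — fails.
(B) fixed location — satisfied.
So (ii) is satisfied (F OR T).
(iii) no CBA — met.
(b): T AND T AND T → true.
(1): F OR T → true.
(i) past probation — met.
(ii) hours reduced — holds.
So (a) is satisfied (T AND T).
(b) public agency — fails.
(c) not employee-requested — fails.
(2) = T OR F OR F = true.
Overall: T AND T → true.

Yes — required.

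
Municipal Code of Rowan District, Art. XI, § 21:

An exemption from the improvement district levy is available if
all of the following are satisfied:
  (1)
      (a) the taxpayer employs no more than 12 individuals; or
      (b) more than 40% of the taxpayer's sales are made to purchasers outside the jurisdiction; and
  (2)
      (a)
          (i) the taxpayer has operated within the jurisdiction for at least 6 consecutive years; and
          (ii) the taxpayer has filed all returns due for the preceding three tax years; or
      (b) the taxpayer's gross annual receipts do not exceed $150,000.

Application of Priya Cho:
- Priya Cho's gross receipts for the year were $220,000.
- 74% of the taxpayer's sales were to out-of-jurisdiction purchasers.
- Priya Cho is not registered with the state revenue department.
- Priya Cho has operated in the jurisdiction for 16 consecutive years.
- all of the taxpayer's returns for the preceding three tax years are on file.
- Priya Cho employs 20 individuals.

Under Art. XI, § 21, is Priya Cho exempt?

Yes — exempt.

(a) ≤ 12 employees — fails.
(b) >40% out-of-jur. sales — met.
So (1) is satisfied (F OR T).
(i) ≥ 6 yrs in jurisdiction — satisfied.
(ii) returns current — met.
(a): T AND T → true.
(b) receipts ≤ $150,000 — not satisfied.
(2) = T OR F = true.
So Overall is satisfied (T AND T).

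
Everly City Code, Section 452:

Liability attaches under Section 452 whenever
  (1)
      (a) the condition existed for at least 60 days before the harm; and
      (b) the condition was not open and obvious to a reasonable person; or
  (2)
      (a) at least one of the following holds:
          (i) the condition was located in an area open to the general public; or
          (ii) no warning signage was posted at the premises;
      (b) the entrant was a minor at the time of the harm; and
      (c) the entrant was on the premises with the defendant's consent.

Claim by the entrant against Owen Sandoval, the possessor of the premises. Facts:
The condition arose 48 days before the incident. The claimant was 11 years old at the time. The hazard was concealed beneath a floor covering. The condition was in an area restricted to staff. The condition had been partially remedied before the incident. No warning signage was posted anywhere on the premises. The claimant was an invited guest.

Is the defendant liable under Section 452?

(a) condition ≥60 days old — fails.
(b) not open/obvious — holds.
(1): F AND T → false.
(i) public area — not met.
(ii) no signage posted — met.
(a): F OR T → true.
(b) entrant a minor — met.
(c) consent to enter — satisfied.
So (2) is satisfied (T AND T AND T).
So Overall is satisfied (F OR T).

Yes — liable.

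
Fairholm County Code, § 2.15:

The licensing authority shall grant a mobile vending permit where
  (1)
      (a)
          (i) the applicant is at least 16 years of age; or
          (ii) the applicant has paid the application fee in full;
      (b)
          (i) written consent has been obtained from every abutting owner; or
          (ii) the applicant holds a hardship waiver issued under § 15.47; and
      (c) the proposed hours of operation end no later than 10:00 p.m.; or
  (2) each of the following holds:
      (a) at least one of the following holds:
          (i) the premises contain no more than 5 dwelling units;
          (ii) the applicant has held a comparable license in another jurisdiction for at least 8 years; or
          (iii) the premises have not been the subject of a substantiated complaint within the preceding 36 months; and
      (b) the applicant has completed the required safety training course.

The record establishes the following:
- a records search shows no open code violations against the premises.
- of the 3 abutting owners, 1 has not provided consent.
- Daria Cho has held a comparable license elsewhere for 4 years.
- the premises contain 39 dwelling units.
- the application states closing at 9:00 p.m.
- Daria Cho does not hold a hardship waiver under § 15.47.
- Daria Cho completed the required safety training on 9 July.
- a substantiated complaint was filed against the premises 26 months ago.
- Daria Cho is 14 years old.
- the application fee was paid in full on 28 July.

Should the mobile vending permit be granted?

No — denied.

(i) age ≥ 16 — not satisfied.
(ii) fee paid — holds.
(a) = F OR T = true.
(i) all abutters consent — not satisfied.
(ii) hardship waiver — fails.
(b): F OR F → false.
(c) closes by 10 p.m. — holds.
(1) = T AND F AND T = false.
(i) ≤ 5 units — not met.
(ii) prior license ≥ 8 yr — not met.
(iii) no complaint in 36 mo. — not met.
So (a) is not satisfied (F OR F OR F).
(b) safety training — met.
So (2) is not satisfied (F AND T).
Overall: F OR F → false.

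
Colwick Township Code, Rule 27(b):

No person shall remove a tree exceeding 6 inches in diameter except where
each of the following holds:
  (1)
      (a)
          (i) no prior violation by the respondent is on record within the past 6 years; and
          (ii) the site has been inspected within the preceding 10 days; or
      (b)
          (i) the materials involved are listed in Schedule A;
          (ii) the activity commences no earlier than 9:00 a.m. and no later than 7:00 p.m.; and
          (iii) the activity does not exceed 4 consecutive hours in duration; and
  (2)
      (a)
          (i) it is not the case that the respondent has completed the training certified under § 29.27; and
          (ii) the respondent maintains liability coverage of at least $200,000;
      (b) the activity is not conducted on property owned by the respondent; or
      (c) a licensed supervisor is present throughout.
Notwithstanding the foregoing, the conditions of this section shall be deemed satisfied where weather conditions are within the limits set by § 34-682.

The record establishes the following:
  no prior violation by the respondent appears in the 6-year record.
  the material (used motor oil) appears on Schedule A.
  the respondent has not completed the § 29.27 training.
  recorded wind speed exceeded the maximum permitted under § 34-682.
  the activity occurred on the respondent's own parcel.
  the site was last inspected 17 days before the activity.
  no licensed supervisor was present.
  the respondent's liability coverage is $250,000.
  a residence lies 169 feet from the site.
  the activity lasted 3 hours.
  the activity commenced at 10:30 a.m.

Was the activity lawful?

Yes — lawful.

(i) no prior violation — holds.
(ii) site inspected — not met.
So (a) is not satisfied (T AND F).
(i) Schedule A material — met.
(ii) start within hours — satisfied.
(iii) ≤ 4 hrs duration — met.
So (b) is satisfied (T AND T AND T).
So (1) is satisfied (F OR T).
(i) not (training certified) — holds.
(ii) coverage ≥ $200,000 — satisfied.
So (a) is satisfied (T AND T).
(b) not (own property) — not met.
(c) supervisor present — not met.
(2): T OR F OR F → true.
Overall: T AND T → true.
Exception (weather ok) — not satisfied.
Result: main true OR exception false → true.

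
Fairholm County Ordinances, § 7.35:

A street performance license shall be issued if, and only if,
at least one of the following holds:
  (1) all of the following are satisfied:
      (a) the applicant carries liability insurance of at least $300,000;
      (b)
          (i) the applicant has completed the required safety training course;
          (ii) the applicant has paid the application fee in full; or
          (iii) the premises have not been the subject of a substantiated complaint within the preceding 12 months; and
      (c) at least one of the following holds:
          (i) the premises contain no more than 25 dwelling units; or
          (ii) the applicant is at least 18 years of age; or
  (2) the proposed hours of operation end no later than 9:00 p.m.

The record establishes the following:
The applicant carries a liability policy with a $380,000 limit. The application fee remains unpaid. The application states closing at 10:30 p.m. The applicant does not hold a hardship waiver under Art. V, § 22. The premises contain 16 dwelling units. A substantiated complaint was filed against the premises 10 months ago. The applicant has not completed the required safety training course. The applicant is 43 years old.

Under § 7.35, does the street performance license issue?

No — denied.

(a) insurance ≥ $300,000 — satisfied.
(i) safety training — not satisfied.
(ii) fee paid — not met.
(iii) no complaint in 12 mo. — not met.
(b): F OR F OR F → false.
(i) ≤ 25 units — met.
(ii) age ≥ 18 — met.
(c) = T OR T = true.
(1): T AND F AND T → false.
(2) closes by 9 p.m. — fails.
So Overall is not satisfied (F OR F).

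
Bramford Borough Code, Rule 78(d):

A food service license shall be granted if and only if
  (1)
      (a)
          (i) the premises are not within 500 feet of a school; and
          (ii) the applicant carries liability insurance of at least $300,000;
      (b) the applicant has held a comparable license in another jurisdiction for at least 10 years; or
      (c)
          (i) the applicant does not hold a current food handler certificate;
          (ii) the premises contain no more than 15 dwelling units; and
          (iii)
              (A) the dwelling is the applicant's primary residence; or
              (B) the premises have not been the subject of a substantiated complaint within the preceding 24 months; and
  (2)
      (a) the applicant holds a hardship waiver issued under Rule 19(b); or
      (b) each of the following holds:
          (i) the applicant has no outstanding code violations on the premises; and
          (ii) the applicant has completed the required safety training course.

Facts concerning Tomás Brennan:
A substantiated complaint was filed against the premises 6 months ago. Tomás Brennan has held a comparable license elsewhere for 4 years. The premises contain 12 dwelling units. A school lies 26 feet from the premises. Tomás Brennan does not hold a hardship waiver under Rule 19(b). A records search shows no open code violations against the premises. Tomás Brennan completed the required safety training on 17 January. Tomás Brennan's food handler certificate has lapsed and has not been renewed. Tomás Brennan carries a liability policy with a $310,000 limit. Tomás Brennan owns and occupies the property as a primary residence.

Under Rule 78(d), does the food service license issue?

Yes — granted.

(i) ≥500 ft from school — not satisfied.
(ii) insurance ≥ $300,000 — holds.
(a): F AND T → false.
(b) prior license ≥ 10 yr — not satisfied.
(i) not (food handler cert.) — met.
(ii) ≤ 15 units — holds.
(A) primary residence — holds.
(B) no complaint in 24 mo. — fails.
(iii): T OR F → true.
(c) = T AND T AND T = true.
So (1) is satisfied (F OR F OR T).
(a) hardship waiver — not met.
(i) no code violations — met.
(ii) safety training — satisfied.
(b): T AND T → true.
So (2) is satisfied (F OR T).
Overall: T AND T → true.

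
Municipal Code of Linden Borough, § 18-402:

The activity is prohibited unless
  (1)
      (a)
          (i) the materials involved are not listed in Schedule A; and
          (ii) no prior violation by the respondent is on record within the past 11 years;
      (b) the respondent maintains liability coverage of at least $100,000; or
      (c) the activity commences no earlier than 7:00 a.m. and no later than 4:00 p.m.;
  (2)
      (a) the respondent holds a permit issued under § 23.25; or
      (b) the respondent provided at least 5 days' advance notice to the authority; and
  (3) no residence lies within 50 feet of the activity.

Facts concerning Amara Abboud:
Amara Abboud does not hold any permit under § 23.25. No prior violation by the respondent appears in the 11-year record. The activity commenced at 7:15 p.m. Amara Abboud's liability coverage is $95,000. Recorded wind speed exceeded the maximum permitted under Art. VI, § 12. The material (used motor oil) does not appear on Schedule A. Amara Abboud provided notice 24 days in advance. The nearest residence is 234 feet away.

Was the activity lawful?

Yes — lawful.

(i) not (Schedule A material) — met.
(ii) no prior violation — satisfied.
(a): T AND T → true.
(b) coverage ≥ $100,000 — not met.
(c) start within hours — not met.
(1): T OR F OR F → true.
(a) holds permit — not satisfied.
(b) ≥5 days' notice — holds.
So (2) is satisfied (F OR T).
(3) no residence in 50 ft — holds.
So Overall is satisfied (T AND T AND T).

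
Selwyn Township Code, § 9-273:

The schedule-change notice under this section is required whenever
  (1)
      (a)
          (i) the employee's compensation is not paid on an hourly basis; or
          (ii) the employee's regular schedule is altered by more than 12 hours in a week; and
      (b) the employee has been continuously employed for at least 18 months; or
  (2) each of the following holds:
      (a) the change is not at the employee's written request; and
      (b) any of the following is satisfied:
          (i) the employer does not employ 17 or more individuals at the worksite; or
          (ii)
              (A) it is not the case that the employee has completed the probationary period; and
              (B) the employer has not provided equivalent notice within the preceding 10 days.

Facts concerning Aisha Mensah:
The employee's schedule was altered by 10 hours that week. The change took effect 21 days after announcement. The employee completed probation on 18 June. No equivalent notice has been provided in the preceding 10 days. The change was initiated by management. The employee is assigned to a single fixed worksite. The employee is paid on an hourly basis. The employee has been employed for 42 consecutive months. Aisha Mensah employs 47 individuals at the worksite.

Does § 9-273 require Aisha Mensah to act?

No — not required.

(i) not (hourly-paid) — not met.
(ii) schedule shift > 12h — not satisfied.
So (a) is not satisfied (F OR F).
(b) tenure ≥ 18 mo. — met.
So (1) is not satisfied (F AND T).
(a) not employee-requested — holds.
(i) not (≥ 17 at site) — fails.
(A) not (past probation) — not satisfied.
(B) no recent notice — holds.
(ii): F AND T → false.
(b) = F OR F = false.
So (2) is not satisfied (T AND F).
So Overall is not satisfied (F OR F).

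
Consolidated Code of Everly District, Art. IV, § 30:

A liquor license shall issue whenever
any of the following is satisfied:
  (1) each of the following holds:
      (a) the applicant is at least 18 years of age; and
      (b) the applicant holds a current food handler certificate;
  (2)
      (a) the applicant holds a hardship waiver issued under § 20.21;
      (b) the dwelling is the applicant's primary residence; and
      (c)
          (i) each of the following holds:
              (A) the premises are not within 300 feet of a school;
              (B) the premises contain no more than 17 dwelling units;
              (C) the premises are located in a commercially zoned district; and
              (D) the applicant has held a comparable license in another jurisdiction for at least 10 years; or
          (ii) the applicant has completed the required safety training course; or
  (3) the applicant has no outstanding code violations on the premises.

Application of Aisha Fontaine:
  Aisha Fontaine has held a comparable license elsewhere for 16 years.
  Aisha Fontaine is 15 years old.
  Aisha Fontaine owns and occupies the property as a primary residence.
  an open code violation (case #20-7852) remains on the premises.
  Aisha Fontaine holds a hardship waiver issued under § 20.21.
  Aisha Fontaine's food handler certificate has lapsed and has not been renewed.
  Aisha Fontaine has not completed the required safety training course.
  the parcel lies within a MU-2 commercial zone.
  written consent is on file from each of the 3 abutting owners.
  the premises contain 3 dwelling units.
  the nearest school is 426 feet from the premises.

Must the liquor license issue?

(a) age ≥ 18 — not satisfied.
(b) food handler cert. — not met.
(1) = F AND F = false.
(a) hardship waiver — holds.
(b) primary residence — met.
(A) ≥300 ft from school — satisfied.
(B) ≤ 17 units — satisfied.
(C) commercially zoned — holds.
(D) prior license ≥ 10 yr — met.
(i) = T AND T AND T AND T = true.
(ii) safety training — not satisfied.
(c): T OR F → true.
(2) = T AND T AND T = true.
(3) no code violations — not met.
Overall = F OR T OR F = true.

Yes — granted.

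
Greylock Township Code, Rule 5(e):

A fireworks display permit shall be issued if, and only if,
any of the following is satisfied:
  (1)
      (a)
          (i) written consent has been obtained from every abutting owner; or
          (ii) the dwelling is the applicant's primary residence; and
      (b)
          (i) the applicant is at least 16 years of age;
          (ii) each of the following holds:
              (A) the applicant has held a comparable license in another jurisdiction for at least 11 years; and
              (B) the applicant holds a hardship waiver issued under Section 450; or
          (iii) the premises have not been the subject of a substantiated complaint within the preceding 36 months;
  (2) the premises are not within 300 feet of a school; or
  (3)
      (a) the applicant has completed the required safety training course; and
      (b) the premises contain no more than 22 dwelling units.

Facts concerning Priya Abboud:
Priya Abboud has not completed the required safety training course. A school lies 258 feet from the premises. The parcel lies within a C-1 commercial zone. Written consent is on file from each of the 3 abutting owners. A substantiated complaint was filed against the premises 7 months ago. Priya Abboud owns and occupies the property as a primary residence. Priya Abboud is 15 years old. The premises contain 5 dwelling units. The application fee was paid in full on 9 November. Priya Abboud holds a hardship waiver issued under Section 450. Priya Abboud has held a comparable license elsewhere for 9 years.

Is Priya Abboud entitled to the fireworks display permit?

(i) all abutters consent — met.
(ii) primary residence — met.
(a): T OR T → true.
(i) age ≥ 16 — fails.
(A) prior license ≥ 11 yr — not met.
(B) hardship waiver — met.
(ii) = F AND T = false.
(iii) no complaint in 36 mo. — not satisfied.
So (b) is not satisfied (F OR F OR F).
(1) = T AND F = false.
(2) ≥300 ft from school — not satisfied.
(a) safety training — not satisfied.
(b) ≤ 22 units — holds.
(3): F AND T → false.
So Overall is not satisfied (F OR F OR F).

No — denied.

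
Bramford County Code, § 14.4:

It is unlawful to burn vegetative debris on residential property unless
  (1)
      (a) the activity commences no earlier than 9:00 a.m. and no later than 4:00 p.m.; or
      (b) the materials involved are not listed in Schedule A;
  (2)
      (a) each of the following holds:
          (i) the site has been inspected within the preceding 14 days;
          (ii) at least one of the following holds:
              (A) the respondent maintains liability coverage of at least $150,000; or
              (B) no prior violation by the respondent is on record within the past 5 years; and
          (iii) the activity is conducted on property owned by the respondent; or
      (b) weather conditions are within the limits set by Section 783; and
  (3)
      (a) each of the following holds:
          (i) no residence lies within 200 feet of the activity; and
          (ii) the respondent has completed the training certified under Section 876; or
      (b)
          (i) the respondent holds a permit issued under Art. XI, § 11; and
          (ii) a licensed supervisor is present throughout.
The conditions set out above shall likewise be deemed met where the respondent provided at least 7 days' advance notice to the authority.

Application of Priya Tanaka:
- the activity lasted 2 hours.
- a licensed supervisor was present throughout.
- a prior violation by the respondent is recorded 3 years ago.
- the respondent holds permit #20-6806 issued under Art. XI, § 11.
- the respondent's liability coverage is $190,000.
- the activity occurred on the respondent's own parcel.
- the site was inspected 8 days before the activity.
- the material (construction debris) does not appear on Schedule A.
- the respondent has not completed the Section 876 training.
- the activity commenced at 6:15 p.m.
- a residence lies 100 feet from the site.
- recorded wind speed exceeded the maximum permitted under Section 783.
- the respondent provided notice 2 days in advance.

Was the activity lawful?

Yes — lawful.

(a) start within hours — not satisfied.
(b) not (Schedule A material) — satisfied.
So (1) is satisfied (F OR T).
(i) site inspected — met.
(A) coverage ≥ $150,000 — met.
(B) no prior violation — fails.
So (ii) is satisfied (T OR F).
(iii) own property — met.
(a) = T AND T AND T = true.
(b) weather ok — not satisfied.
(2): T OR F → true.
(i) no residence in 200 ft — fails.
(ii) training certified — not met.
(a) = F AND F = false.
(i) holds permit — holds.
(ii) supervisor present — holds.
(b): T AND T → true.
(3): F OR T → true.
Overall = T AND T AND T = true.
Exception (≥7 days' notice) — not satisfied.
Result: main true OR exception false → true.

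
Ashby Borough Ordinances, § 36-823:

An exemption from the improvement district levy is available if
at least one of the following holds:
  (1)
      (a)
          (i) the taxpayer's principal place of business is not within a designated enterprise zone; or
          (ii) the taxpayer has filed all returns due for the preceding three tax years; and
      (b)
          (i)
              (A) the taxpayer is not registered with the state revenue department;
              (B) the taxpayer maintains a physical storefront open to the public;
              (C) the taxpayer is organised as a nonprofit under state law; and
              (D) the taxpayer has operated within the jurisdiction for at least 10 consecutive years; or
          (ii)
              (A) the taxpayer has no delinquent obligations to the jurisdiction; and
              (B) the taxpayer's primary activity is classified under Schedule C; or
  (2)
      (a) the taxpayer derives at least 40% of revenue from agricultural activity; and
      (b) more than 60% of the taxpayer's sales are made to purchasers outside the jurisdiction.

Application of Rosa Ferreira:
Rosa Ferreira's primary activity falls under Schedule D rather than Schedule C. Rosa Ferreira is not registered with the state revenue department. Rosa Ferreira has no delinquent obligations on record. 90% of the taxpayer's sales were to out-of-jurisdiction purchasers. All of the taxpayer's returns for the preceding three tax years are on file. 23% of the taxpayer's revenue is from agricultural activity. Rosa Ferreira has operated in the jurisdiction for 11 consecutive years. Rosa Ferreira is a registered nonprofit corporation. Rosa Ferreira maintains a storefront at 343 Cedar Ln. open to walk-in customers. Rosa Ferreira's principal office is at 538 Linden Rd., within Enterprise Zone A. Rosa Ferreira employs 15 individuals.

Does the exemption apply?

(i) not (in enterprise zone) — not satisfied.
(ii) returns current — satisfied.
So (a) is satisfied (F OR T).
(A) not (state-registered) — met.
(B) has storefront — met.
(C) nonprofit — met.
(D) ≥ 10 yrs in jurisdiction — met.
(i) = T AND T AND T AND T = true.
(A) no delinquency — holds.
(B) Schedule C activity — not satisfied.
So (ii) is not satisfied (T AND F).
(b): T OR F → true.
(1) = T AND T = true.
(a) ≥40% agricultural — not met.
(b) >60% out-of-jur. sales — met.
So (2) is not satisfied (F AND T).
Overall = T OR F = true.

Yes — exempt.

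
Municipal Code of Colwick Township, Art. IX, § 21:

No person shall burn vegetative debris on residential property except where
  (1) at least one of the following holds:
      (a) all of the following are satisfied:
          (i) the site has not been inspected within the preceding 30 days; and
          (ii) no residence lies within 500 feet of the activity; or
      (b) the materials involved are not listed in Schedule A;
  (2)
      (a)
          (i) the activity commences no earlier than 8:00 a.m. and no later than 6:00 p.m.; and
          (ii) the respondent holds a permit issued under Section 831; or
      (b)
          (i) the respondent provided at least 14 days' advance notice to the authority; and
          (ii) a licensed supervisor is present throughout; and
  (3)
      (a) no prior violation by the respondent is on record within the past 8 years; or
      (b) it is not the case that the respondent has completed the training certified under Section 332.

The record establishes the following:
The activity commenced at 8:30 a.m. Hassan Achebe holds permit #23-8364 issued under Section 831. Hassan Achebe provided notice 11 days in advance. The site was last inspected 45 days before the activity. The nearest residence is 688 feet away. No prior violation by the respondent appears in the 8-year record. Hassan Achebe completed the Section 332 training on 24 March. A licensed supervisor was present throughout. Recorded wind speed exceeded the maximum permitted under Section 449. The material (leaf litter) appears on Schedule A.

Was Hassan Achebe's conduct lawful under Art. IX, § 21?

Yes — lawful.

(i) not (site inspected) — holds.
(ii) no residence in 500 ft — met.
(a): T AND T → true.
(b) not (Schedule A material) — fails.
(1) = T OR F = true.
(i) start within hours — satisfied.
(ii) holds permit — satisfied.
(a): T AND T → true.
(i) ≥14 days' notice — fails.
(ii) supervisor present — holds.
(b): F AND T → false.
So (2) is satisfied (T OR F).
(a) no prior violation — met.
(b) not (training certified) — not met.
(3) = T OR F = true.
Overall = T AND T AND T = true.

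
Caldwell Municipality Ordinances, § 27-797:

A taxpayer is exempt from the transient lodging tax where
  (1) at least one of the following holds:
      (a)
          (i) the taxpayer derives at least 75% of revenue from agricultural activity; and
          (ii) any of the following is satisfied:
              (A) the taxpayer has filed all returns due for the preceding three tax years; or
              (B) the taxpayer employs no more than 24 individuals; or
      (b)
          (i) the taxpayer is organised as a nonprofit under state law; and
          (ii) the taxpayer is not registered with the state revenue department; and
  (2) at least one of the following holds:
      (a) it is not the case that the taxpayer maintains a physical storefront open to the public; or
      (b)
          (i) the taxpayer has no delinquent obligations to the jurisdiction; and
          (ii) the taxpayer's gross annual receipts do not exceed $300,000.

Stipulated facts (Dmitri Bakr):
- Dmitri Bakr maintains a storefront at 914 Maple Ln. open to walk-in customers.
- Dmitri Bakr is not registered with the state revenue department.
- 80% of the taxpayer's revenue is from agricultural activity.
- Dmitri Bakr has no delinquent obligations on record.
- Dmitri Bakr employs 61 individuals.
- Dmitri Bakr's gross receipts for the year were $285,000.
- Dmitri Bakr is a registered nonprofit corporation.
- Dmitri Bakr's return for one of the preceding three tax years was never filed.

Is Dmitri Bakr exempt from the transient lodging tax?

(i) ≥75% agricultural — satisfied.
(A) returns current — fails.
(B) ≤ 24 employees — not met.
(ii): F OR F → false.
So (a) is not satisfied (T AND F).
(i) nonprofit — satisfied.
(ii) not (state-registered) — met.
(b) = T AND T = true.
So (1) is satisfied (F OR T).
(a) not (has storefront) — not met.
(i) no delinquency — met.
(ii) receipts ≤ $300,000 — met.
So (b) is satisfied (T AND T).
(2): F OR T → true.
Overall: T AND T → true.

Yes — exempt.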